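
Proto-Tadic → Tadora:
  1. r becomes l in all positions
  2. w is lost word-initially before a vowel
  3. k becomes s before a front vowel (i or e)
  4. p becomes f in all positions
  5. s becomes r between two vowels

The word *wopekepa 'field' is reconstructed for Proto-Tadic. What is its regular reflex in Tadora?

Tadora: start from *wopekepa.
  rule 1: no change — wopekepa
  rule 2 (glide loss): wopekepa → opekepa
  rule 3 (palatalisation): opekepa → opesepa
  rule 4 (unconditioned shift): opesepa → ofesefa
  rule 5 (rhotacism): ofesefa → oferefa
  ⇒ Tadora oferefa

oferefa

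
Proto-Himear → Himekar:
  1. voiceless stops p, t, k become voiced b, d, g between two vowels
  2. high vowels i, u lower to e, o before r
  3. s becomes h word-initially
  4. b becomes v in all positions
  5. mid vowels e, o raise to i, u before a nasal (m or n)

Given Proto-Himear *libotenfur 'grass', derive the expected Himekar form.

livodinfor

Himekar: start from *libotenfur.
  rule 1 (intervocalic voicing): libotenfur → libodenfur
  rule 2 (pre-rhotic lowering): libodenfur → libodenfor
  rule 3: no change — libodenfor
  rule 4 (unconditioned shift): libodenfor → livodenfor
  rule 5 (pre-nasal raising): livodenfor → livodinfor
  ⇒ Himekar livodinfor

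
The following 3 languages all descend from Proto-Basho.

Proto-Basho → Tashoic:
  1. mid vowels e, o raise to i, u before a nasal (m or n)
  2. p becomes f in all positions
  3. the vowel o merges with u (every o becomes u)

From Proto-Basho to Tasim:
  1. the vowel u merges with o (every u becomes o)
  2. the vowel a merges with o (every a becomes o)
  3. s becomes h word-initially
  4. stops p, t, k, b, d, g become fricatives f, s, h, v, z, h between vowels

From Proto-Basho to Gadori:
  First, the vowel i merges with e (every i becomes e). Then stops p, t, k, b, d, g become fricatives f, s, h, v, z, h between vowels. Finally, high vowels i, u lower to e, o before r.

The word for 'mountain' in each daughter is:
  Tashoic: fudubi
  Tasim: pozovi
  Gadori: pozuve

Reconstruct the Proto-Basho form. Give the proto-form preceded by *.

*podubi

Position 5: Tashoic has b, Tasim has v, Gadori has v. Tashoic preserves b here (none of its changes turn any other segment into b), so the proto-segment is *b.
Position 4: Tashoic has u, Tasim has o, Gadori has u. Gadori preserves u here (none of its changes turn any other segment into u), so the proto-segment is *u.
Position 2: Tashoic has u, Tasim has o, Gadori has o. Taking the neighbouring segments as reconstructed: Tashoic u could go back to *o or *u; Tasim o could go back to *a or *o or *u; Gadori o can only go back to *o — the one source consistent with every daughter is *o.
Verify the candidate proto-form against each daughter:
Tashoic: *podubi > fodubi > fudubi  (by unconditioned shift, vowel merger)
Tasim: start from *podubi.
  rule 1 (vowel merger): podubi → podobi
  rule 2: no change — podobi
  rule 3: no change — podobi
  rule 4 (intervocalic lenition): podobi → pozovi
  ⇒ Tasim pozovi
Gadori: start from *podubi.
  rule 1 (vowel merger): podubi → podube
  rule 2 (intervocalic lenition): podube → pozuve
  rule 3: no change — pozuve
  ⇒ Gadori pozuve
No other proto-form is consistent with every reflex, so the reconstruction is *podubi.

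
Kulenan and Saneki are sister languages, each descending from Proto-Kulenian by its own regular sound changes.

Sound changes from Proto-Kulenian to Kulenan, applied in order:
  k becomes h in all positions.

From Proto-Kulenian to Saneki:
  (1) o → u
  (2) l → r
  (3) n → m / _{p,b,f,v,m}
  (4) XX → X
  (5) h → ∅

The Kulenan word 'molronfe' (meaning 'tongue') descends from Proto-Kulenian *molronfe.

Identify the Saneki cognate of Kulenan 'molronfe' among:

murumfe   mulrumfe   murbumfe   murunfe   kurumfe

Saneki: start from *molronfe.
  rule 1 (vowel merger): molronfe → mulrunfe
  rule 2 (unconditioned shift): mulrunfe → murrunfe
  rule 3 (nasal place assimilation): murrunfe → murrumfe
  rule 4 (degemination): murrumfe → murumfe
  rule 5: no change — murumfe
  ⇒ Saneki murumfe
Among the options, 'murumfe' alone shows every Saneki change applied in order.

murumfe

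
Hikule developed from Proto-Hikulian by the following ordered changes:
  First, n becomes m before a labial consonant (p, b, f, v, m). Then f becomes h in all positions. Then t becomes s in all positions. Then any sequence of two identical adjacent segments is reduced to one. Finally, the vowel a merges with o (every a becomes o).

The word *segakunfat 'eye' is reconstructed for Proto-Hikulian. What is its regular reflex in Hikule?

segokumhos

Hikule: *segakunfat
  segakunfat → segakumfat   [nasal place assimilation]
  segakumfat → segakumhat   [unconditioned shift]
  segakumhat → segakumhas   [unconditioned shift]
  segakumhas (rule 4 does not apply)
  segakumhas → segokumhos   [vowel merger]
  giving Hikule segokumhos.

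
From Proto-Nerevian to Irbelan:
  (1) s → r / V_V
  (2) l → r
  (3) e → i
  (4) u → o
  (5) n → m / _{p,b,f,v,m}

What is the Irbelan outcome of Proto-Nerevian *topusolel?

topororir

Irbelan: start from *topusolel.
  rule 1 (rhotacism): topusolel → topurolel
  rule 2 (unconditioned shift): topurolel → topurorer
  rule 3 (vowel merger): topurorer → topurorir
  rule 4 (vowel merger): topurorir → topororir
  rule 5: no change — topororir
  ⇒ Irbelan topororir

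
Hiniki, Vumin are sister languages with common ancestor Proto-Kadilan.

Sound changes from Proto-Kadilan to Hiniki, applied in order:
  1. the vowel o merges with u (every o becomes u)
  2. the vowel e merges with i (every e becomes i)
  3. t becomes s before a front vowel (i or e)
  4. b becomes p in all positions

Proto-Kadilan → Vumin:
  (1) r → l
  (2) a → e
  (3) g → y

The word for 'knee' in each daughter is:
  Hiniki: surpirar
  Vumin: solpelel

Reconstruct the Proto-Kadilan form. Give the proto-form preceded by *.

Position 2: Hiniki has u, Vumin has o. Vumin preserves o here (none of its changes turn any other segment into o), so the proto-segment is *o.
Position 6: Hiniki has r, Vumin has l. Hiniki preserves r here (none of its changes turn any other segment into r), so the proto-segment is *r.
Position 8: Hiniki has r, Vumin has l. Hiniki preserves r here (none of its changes turn any other segment into r), so the proto-segment is *r.
This points to *sorperar. Verify forward in each daughter:
Hiniki: *sorperar
  sorperar → surperar   [vowel merger]
  surperar → surpirar   [vowel merger]
  surpirar (rule 3 does not apply)
  surpirar (rule 4 does not apply)
  giving Hiniki surpirar.
Vumin: start from *sorperar.
  rule 1 (unconditioned shift): sorperar → solpelal
  rule 2 (vowel merger): solpelal → solpelel
  rule 3: no change — solpelel
  ⇒ Vumin solpelel
No other proto-form is consistent with every reflex, so the reconstruction is *sorperar.

*sorperar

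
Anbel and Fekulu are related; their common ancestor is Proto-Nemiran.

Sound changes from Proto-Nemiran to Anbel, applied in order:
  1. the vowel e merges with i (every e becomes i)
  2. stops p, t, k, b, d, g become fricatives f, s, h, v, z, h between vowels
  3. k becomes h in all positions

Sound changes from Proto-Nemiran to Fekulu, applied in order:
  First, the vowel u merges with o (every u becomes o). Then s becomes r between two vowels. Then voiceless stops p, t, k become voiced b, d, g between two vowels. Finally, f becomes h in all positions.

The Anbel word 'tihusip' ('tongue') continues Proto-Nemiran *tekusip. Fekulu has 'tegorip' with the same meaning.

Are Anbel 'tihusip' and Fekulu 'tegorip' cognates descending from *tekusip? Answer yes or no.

yes

Derive the expected Fekulu reflex of *tekusip:
Fekulu: start from *tekusip.
  rule 1 (vowel merger): tekusip → tekosip
  rule 2 (rhotacism): tekosip → tekorip
  rule 3 (intervocalic voicing): tekorip → tegorip
  rule 4: no change — tegorip
  ⇒ Fekulu tegorip
Fekulu 'tegorip' matches the regular reflex exactly, so the pair is cognate.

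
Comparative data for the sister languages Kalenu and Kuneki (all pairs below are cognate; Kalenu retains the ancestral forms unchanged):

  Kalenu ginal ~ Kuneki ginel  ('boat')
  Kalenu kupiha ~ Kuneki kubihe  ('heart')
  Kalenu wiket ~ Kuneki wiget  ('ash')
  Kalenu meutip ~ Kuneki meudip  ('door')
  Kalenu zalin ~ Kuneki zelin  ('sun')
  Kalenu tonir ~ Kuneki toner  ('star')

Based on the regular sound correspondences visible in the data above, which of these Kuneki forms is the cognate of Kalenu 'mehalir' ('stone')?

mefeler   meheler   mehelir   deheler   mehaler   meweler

ginal ~ ginel, zalin ~ zelin — Kalenu a corresponds to Kuneki e after a consonant, before a consonant other than r, m, n, p, b, f, v.
tonir ~ toner — Kalenu i corresponds to Kuneki e after a consonant, before r.
Applying these to Kalenu 'mehalir':
  mehalir → mehelir   (a→e after a consonant, before a consonant other than r, m, n, p, b, f, v)
  mehelir → meheler   (i→e after a consonant, before r)
So the Kuneki cognate is 'meheler'.

meheler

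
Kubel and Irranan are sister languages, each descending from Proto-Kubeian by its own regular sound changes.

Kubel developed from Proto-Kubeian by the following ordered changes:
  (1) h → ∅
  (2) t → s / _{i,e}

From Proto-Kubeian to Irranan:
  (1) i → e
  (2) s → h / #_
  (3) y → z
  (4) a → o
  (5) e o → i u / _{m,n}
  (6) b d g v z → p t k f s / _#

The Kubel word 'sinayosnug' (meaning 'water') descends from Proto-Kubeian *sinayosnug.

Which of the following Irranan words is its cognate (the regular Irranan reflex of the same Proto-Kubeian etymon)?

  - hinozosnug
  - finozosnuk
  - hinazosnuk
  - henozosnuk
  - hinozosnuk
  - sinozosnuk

Irranan: *sinayosnug > senayosnug > henayosnug > henazosnug > henozosnug > hinozosnug > hinozosnuk  (by vowel merger, debuccalisation, unconditioned shift, vowel merger, pre-nasal raising, final devoicing)
Only 'hinozosnuk' matches the regular Irranan development of *sinayosnug.

hinozosnuk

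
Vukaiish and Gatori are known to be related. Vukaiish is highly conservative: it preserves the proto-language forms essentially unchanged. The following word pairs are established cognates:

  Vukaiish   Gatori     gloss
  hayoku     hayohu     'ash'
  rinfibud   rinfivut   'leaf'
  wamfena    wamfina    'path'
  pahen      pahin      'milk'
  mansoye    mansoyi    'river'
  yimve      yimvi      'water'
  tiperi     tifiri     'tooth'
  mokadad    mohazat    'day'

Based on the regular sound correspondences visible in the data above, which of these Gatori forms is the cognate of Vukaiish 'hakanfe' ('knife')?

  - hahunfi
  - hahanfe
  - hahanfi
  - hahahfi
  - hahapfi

mokadad ~ mohazat — Vukaiish k corresponds to Gatori h between vowels (before a back vowel).
mansoye ~ mansoyi, yimve ~ yimvi — Vukaiish e corresponds to Gatori i word-finally.
Applying these to Vukaiish 'hakanfe':
  hakanfe → hahanfe   (k→h between vowels (before a back vowel))
  hahanfe → hahanfi   (e→i word-finally)
So the Gatori cognate is 'hahanfi'.

hahanfi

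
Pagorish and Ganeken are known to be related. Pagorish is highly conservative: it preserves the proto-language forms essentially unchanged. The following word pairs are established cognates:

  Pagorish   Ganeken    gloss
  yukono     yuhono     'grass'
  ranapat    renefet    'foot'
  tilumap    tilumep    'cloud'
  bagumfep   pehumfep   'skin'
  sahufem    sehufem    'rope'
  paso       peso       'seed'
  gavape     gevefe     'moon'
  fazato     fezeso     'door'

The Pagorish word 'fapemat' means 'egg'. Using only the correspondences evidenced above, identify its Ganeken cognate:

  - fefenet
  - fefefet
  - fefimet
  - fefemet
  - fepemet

ranapat ~ renefet, tilumap ~ tilumep — Pagorish a corresponds to Ganeken e after a consonant, before a labial obstruent.
gavape ~ gevefe — Pagorish p corresponds to Ganeken f between vowels (before a front vowel).
ranapat ~ renefet, bagumfep ~ pehumfep — Pagorish a corresponds to Ganeken e after a consonant, before a consonant other than r, m, n, p, b, f, v.
Applying these to Pagorish 'fapemat':
  fapemat → fepemat   (a→e after a consonant, before a labial obstruent)
  fepemat → fefemat   (p→f between vowels (before a front vowel))
  fefemat → fefemet   (a→e after a consonant, before a consonant other than r, m, n, p, b, f, v)
So the Ganeken cognate is 'fefemet'.

fefemet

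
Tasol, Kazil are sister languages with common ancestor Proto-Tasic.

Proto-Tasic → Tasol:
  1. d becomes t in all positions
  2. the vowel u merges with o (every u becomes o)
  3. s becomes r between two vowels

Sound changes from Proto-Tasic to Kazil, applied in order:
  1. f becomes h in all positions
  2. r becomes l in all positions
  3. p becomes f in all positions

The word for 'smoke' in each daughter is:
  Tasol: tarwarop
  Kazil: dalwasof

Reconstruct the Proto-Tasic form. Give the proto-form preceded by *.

*darwasop

Position 6: Tasol has r, Kazil has s. Kazil preserves s here (none of its changes turn any other segment into s), so the proto-segment is *s.
Position 1: Tasol has t, Kazil has d. Kazil preserves d here (none of its changes turn any other segment into d), so the proto-segment is *d.
Position 8: Tasol has p, Kazil has f. Tasol preserves p here (none of its changes turn any other segment into p), so the proto-segment is *p.
This points to *darwasop. Verify forward in each daughter:
Tasol: start from *darwasop.
  rule 1 (unconditioned shift): darwasop → tarwasop
  rule 2: no change — tarwasop
  rule 3 (rhotacism): tarwasop → tarwarop
  ⇒ Tasol tarwarop
Kazil: *darwasop
  darwasop (rule 1 does not apply)
  darwasop → dalwasop   [unconditioned shift]
  dalwasop → dalwasof   [unconditioned shift]
  giving Kazil dalwasof.
*darwasop is the unique common source.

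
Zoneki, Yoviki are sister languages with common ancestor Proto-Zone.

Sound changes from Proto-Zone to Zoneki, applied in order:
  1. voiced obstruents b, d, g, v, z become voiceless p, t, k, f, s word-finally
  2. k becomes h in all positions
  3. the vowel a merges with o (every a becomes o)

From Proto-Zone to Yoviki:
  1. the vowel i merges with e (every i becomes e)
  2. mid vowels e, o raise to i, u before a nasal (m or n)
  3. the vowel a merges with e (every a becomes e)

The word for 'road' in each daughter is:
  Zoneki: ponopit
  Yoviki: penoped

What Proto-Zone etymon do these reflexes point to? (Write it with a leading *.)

Position 7: Zoneki has t, Yoviki has d. Yoviki preserves d here (none of its changes turn any other segment into d), so the proto-segment is *d.
Position 6: Zoneki has i, Yoviki has e. Zoneki preserves i here (none of its changes turn any other segment into i), so the proto-segment is *i.
This points to *panopid. Verify forward in each daughter:
Zoneki: *panopid
  panopid → panopit   [final devoicing]
  panopit (rule 2 does not apply)
  panopit → ponopit   [vowel merger]
  giving Zoneki ponopit.
Yoviki: *panopid > panoped > penoped  (by vowel merger, vowel merger)
*panopid is the unique common source.

*panopid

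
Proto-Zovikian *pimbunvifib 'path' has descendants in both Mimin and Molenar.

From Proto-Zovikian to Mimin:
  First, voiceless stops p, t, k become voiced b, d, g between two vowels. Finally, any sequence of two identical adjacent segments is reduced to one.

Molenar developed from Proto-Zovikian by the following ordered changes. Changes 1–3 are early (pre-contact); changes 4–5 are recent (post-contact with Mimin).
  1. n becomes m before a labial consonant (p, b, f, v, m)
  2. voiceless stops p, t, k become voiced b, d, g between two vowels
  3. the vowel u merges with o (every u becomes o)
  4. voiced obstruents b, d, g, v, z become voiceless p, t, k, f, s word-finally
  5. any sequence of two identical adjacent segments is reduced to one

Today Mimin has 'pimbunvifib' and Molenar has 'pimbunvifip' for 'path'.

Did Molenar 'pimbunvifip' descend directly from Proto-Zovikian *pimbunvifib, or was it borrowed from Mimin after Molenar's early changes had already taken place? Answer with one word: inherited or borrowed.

If inherited, *pimbunvifib would pass through all of Molenar's changes:
Molenar: *pimbunvifib
  pimbunvifib → pimbumvifib   [nasal place assimilation]
  pimbumvifib (rule 2 does not apply)
  pimbumvifib → pimbomvifib   [vowel merger]
  pimbomvifib → pimbomvifip   [final devoicing]
  pimbomvifip (rule 5 does not apply)
  giving Molenar pimbomvifip.
If borrowed from Mimin 'pimbunvifib' after the early changes, it would undergo only the recent ones:
  rule 4 (final devoicing): pimbunvifib → pimbunvifip
  rule 5 (degemination): no change (pimbunvifip)
  ⇒ as a loan: pimbunvifip
Molenar 'pimbunvifip' matches the loan outcome 'pimbunvifip', not the inherited 'pimbomvifip' — it skipped the early Molenar changes, so it was borrowed from Mimin.

borrowed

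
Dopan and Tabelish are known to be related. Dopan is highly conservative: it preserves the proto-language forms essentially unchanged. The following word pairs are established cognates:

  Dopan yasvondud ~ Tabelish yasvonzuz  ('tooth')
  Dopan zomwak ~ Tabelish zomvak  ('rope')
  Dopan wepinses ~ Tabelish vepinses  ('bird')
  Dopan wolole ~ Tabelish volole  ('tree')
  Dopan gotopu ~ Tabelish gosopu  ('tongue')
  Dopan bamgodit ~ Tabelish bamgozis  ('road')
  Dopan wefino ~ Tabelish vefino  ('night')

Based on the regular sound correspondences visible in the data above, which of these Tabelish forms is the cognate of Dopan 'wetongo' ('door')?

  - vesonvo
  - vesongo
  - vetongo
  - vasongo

vesongo

wepinses ~ vepinses, wefino ~ vefino — Dopan w corresponds to Tabelish v word-initially before a front vowel.
gotopu ~ gosopu — Dopan t corresponds to Tabelish s between vowels (before a back vowel).
Applying these to Dopan 'wetongo':
  wetongo → vetongo   (w→v word-initially before a front vowel)
  vetongo → vesongo   (t→s between vowels (before a back vowel))
So the Tabelish cognate is 'vesongo'.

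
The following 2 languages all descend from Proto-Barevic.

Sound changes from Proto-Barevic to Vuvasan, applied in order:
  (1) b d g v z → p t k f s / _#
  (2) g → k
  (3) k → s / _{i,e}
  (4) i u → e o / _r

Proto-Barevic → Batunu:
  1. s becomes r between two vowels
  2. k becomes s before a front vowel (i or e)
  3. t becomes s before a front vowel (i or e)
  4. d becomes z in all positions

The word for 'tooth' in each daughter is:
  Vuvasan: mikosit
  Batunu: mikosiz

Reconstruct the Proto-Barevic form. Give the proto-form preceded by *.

*mikokid

Position 7: Vuvasan has t, Batunu has z. Taking the neighbouring segments as reconstructed: Vuvasan t could go back to *t or *d; Batunu z could go back to *d or *z — the one source consistent with every daughter is *d.
Position 5: Vuvasan has s, Batunu has s. Taking the neighbouring segments as reconstructed: Vuvasan s could go back to *k or *g or *s; Batunu s could go back to *t or *k — the one source consistent with every daughter is *k.
The remaining positions agree across the daughters. Check the candidate against every language:
Vuvasan: *mikokid > mikokit > mikosit  (by final devoicing, palatalisation)
Batunu: *mikokid
  mikokid (rule 1 does not apply)
  mikokid → mikosid   [palatalisation]
  mikosid (rule 3 does not apply)
  mikosid → mikosiz   [unconditioned shift]
  giving Batunu mikosiz.
*mikokid is the unique common source.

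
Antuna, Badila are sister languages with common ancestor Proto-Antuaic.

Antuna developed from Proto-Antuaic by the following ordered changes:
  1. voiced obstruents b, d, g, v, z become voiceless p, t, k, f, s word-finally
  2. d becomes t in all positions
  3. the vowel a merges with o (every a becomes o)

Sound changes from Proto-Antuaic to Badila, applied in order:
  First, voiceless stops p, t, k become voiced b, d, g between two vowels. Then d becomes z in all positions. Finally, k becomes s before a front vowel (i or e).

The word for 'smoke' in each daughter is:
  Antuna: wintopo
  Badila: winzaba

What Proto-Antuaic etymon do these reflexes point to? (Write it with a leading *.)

*windapa

Position 7: Antuna has o, Badila has a. Badila preserves a here (none of its changes turn any other segment into a), so the proto-segment is *a.
Position 6: Antuna has p, Badila has b. Taking the neighbouring segments as reconstructed: Antuna p can only go back to *p; Badila b could go back to *p or *b — the one source consistent with every daughter is *p.
Position 5: Antuna has o, Badila has a. Badila preserves a here (none of its changes turn any other segment into a), so the proto-segment is *a.
Continuing position by position gives *windapa; check it forward:
Antuna: *windapa
  windapa (rule 1 does not apply)
  windapa → wintapa   [unconditioned shift]
  wintapa → wintopo   [vowel merger]
  giving Antuna wintopo.
Badila: *windapa > windaba > winzaba  (by intervocalic voicing, unconditioned shift)
No other proto-form is consistent with every reflex, so the reconstruction is *windapa.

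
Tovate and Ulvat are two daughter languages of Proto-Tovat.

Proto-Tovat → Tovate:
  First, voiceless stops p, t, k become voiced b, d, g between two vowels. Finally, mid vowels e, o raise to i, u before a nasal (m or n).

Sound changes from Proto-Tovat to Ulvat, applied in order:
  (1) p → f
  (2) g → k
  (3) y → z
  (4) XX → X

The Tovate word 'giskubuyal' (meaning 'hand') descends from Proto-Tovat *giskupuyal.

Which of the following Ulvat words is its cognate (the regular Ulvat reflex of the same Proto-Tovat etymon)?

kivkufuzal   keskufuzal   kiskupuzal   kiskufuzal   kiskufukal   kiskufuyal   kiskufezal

kiskufuzal

Ulvat: *giskupuyal > giskufuyal > kiskufuyal > kiskufuzal  (by unconditioned shift, unconditioned shift, unconditioned shift)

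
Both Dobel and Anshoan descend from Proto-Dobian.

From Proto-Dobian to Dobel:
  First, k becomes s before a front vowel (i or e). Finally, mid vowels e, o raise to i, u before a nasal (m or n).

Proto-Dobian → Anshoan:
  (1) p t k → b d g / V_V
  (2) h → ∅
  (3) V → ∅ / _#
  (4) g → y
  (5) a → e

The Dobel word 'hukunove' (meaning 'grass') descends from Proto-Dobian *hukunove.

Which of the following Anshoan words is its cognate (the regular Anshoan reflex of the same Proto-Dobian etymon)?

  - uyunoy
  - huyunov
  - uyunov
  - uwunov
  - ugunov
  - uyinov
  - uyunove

Anshoan: *hukunove
  hukunove → hugunove   [intervocalic voicing]
  hugunove → ugunove   [h-loss]
  ugunove → ugunov   [apocope]
  ugunov → uyunov   [unconditioned shift]
  uyunov (rule 5 does not apply)
  giving Anshoan uyunov.
Only 'uyunov' matches the regular Anshoan development of *hukunove.

uyunov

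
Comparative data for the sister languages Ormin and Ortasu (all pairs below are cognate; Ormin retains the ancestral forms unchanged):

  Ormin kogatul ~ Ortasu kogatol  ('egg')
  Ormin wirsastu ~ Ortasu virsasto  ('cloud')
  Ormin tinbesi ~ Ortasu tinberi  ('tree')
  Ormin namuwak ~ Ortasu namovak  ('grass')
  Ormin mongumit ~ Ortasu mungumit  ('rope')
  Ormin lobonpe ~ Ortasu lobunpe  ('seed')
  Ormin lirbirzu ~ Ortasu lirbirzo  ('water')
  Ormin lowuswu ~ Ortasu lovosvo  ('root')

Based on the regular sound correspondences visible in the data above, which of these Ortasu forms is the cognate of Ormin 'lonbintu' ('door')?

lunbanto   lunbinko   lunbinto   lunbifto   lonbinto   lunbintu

lunbinto

mongumit ~ mungumit, lobonpe ~ lobunpe — Ormin o corresponds to Ortasu u after a consonant, before a nasal.
wirsastu ~ virsasto, lirbirzu ~ lirbirzo — Ormin u corresponds to Ortasu o word-finally.
Applying these to Ormin 'lonbintu':
  lonbintu → lunbintu   (o→u after a consonant, before a nasal)
  lunbintu → lunbinto   (u→o word-finally)
So the Ortasu cognate is 'lunbinto'.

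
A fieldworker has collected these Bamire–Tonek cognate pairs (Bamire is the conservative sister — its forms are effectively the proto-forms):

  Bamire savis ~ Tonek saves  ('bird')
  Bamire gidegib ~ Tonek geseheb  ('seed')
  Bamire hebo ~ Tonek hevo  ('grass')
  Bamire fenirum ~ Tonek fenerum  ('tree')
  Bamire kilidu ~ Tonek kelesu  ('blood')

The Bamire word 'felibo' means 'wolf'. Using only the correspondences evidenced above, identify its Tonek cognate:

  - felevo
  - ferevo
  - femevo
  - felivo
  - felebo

felevo

gidegib ~ geseheb — Bamire i corresponds to Tonek e after a consonant, before a labial obstruent.
hebo ~ hevo — Bamire b corresponds to Tonek v between vowels (before a back vowel).
Applying these to Bamire 'felibo':
  felibo → felebo   (i→e after a consonant, before a labial obstruent)
  felebo → felevo   (b→v between vowels (before a back vowel))
So the Tonek cognate is 'felevo'.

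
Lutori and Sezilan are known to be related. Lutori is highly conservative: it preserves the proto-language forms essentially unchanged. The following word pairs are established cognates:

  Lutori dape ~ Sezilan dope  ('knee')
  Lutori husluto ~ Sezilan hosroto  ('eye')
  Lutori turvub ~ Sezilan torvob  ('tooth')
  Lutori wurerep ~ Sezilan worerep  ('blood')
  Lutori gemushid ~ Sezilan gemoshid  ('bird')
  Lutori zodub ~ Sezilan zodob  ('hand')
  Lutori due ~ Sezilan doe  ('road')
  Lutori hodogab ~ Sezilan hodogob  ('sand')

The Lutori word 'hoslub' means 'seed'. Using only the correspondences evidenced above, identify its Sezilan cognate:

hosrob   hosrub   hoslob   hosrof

hosrob

husluto ~ hosroto — Lutori l corresponds to Sezilan r after a consonant, before a back vowel.
turvub ~ torvob, zodub ~ zodob — Lutori u corresponds to Sezilan o after a consonant, before a labial obstruent.
Applying these to Lutori 'hoslub':
  hoslub → hosrub   (l→r after a consonant, before a back vowel)
  hosrub → hosrob   (u→o after a consonant, before a labial obstruent)
So the Sezilan cognate is 'hosrob'.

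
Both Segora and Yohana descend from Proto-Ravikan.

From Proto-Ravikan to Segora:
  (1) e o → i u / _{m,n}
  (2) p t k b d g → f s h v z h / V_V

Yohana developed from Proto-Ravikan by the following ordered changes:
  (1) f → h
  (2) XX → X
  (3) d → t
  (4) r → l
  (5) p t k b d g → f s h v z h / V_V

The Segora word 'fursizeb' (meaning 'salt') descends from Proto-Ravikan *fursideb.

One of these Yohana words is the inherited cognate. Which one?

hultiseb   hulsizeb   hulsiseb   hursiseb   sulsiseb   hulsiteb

hulsiseb

Yohana: *fursideb > hursideb > hursiteb > hulsiteb > hulsiseb  (by unconditioned shift, unconditioned shift, unconditioned shift, intervocalic lenition)
Only 'hulsiseb' matches the regular Yohana development of *fursideb.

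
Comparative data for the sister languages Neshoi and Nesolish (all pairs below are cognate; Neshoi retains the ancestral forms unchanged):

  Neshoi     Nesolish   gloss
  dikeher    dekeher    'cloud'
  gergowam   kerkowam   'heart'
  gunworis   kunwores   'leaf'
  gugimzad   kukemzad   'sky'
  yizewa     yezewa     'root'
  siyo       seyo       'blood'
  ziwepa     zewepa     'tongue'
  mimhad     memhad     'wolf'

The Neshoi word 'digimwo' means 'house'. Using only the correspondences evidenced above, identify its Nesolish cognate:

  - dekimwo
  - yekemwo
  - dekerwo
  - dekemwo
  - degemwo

dikeher ~ dekeher, gunworis ~ kunwores — Neshoi i corresponds to Nesolish e after a consonant, before a consonant other than r, m, n, p, b, f, v.
gugimzad ~ kukemzad — Neshoi g corresponds to Nesolish k between vowels (before a front vowel).
gugimzad ~ kukemzad, mimhad ~ memhad — Neshoi i corresponds to Nesolish e after a consonant, before a nasal.
Applying these to Neshoi 'digimwo':
  digimwo → degimwo   (i→e after a consonant, before a consonant other than r, m, n, p, b, f, v)
  degimwo → dekimwo   (g→k between vowels (before a front vowel))
  dekimwo → dekemwo   (i→e after a consonant, before a nasal)
So the Nesolish cognate is 'dekemwo'.

dekemwo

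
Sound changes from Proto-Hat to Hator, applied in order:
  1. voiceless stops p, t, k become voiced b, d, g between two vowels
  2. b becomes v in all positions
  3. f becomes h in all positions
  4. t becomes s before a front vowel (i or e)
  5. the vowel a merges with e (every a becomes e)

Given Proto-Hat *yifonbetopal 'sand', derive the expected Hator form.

Hator: *yifonbetopal
  yifonbetopal → yifonbedobal   [intervocalic voicing]
  yifonbedobal → yifonvedoval   [unconditioned shift]
  yifonvedoval → yihonvedoval   [unconditioned shift]
  yihonvedoval (rule 4 does not apply)
  yihonvedoval → yihonvedovel   [vowel merger]
  giving Hator yihonvedovel.

yihonvedovel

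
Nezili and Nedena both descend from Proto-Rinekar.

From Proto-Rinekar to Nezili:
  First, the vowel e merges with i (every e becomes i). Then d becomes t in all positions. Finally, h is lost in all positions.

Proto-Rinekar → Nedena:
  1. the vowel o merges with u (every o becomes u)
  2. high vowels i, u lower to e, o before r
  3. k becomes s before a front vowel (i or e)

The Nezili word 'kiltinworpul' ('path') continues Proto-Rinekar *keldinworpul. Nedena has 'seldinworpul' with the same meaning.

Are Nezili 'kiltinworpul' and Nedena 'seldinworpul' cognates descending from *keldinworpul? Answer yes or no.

yes

Derive the expected Nedena reflex of *keldinworpul:
Nedena: *keldinworpul > keldinwurpul > keldinworpul > seldinworpul  (by vowel merger, pre-rhotic lowering, palatalisation)
Nedena 'seldinworpul' matches the regular reflex exactly, so the pair is cognate.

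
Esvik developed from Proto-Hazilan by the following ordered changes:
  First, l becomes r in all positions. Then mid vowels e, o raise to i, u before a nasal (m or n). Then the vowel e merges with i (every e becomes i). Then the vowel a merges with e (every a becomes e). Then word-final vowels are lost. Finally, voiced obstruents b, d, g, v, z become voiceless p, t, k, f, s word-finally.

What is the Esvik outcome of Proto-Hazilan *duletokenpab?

duritokinpep

Esvik: start from *duletokenpab.
  rule 1 (unconditioned shift): duletokenpab → duretokenpab
  rule 2 (pre-nasal raising): duretokenpab → duretokinpab
  rule 3 (vowel merger): duretokinpab → duritokinpab
  rule 4 (vowel merger): duritokinpab → duritokinpeb
  rule 5: no change — duritokinpeb
  rule 6 (final devoicing): duritokinpeb → duritokinpep
  ⇒ Esvik duritokinpep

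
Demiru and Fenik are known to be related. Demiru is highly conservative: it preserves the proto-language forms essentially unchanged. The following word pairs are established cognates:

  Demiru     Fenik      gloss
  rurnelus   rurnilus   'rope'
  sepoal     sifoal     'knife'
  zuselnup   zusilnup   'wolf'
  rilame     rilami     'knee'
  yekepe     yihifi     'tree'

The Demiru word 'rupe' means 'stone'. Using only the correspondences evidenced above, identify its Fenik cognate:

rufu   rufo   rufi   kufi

yekepe ~ yihifi — Demiru p corresponds to Fenik f between vowels (before a front vowel).
rilame ~ rilami, yekepe ~ yihifi — Demiru e corresponds to Fenik i word-finally.
Applying these to Demiru 'rupe':
  rupe → rufe   (p→f between vowels (before a front vowel))
  rufe → rufi   (e→i word-finally)
So the Fenik cognate is 'rufi'.

rufi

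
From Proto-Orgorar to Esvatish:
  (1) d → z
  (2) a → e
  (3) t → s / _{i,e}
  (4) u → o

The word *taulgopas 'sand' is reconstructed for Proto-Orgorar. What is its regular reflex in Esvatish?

seolgopes

Esvatish: *taulgopas > teulgopes > seulgopes > seolgopes  (by vowel merger, palatalisation, vowel merger)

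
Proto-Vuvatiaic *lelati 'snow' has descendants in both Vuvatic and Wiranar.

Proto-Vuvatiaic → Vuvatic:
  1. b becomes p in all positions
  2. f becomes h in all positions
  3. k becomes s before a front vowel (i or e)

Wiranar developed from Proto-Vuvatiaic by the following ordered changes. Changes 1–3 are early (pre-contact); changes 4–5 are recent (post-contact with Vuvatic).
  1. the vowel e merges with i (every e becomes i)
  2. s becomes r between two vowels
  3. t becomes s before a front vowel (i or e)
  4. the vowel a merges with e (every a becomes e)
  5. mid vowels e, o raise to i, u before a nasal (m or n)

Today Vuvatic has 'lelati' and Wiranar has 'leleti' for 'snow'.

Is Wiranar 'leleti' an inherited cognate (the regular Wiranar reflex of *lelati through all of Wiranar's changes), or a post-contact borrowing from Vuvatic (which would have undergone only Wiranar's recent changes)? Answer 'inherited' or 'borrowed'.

borrowed

If inherited, *lelati would pass through all of Wiranar's changes:
Wiranar: *lelati > lilati > lilasi > lilesi  (by vowel merger, palatalisation, vowel merger)
If borrowed from Vuvatic 'lelati' after the early changes, it would undergo only the recent ones:
  rule 4 (vowel merger): lelati → leleti
  rule 5 (pre-nasal raising): no change (leleti)
  ⇒ as a loan: leleti
Wiranar 'leleti' matches the loan outcome 'leleti', not the inherited 'lilesi' — it skipped the early Wiranar changes, so it was borrowed from Vuvatic.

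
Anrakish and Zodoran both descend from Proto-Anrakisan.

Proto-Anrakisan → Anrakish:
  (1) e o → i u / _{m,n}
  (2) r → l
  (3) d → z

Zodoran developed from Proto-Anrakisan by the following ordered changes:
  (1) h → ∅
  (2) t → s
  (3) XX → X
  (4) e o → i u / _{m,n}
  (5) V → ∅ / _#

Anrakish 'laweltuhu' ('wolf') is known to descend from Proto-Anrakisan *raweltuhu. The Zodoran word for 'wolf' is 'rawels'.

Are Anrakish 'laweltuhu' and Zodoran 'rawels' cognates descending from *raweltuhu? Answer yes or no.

yes

Derive the expected Zodoran reflex of *raweltuhu:
Zodoran: *raweltuhu
  raweltuhu → raweltuu   [h-loss]
  raweltuu → rawelsuu   [unconditioned shift]
  rawelsuu → rawelsu   [degemination]
  rawelsu (rule 4 does not apply)
  rawelsu → rawels   [apocope]
  giving Zodoran rawels.
Zodoran 'rawels' matches the regular reflex exactly, so the pair is cognate.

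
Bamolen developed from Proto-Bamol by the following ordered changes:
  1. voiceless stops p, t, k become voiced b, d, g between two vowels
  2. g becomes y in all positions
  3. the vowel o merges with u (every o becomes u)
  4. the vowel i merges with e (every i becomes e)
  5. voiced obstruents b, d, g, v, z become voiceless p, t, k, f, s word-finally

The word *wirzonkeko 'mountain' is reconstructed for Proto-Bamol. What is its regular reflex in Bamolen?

werzunkeyu

Bamolen: *wirzonkeko > wirzonkego > wirzonkeyo > wirzunkeyu > werzunkeyu  (by intervocalic voicing, unconditioned shift, vowel merger, vowel merger)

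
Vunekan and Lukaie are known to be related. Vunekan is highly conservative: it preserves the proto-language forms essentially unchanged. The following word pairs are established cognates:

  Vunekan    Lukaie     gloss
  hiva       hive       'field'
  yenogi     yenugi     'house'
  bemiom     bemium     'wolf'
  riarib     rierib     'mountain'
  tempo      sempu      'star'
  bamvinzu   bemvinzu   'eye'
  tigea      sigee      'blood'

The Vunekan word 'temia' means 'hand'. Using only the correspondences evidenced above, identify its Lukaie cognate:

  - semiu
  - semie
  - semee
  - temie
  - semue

tempo ~ sempu — Vunekan t corresponds to Lukaie s word-initially before a front vowel.
tigea ~ sigee — Vunekan a corresponds to Lukaie e word-finally.
Applying these to Vunekan 'temia':
  temia → semia   (t→s word-initially before a front vowel)
  semia → semie   (a→e word-finally)
So the Lukaie cognate is 'semie'.

semie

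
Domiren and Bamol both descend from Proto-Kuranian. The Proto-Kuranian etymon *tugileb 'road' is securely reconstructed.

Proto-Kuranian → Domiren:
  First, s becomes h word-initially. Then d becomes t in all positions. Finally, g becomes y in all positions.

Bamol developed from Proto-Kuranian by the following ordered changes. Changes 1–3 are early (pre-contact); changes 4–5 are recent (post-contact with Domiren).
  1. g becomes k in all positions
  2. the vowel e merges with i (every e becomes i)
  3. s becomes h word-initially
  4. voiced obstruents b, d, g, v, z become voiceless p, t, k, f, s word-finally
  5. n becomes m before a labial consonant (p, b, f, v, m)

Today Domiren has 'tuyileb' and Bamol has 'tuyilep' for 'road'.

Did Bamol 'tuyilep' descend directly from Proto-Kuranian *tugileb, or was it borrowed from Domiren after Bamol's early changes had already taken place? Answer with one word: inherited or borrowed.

borrowed

If inherited, *tugileb would pass through all of Bamol's changes:
Bamol: start from *tugileb.
  rule 1 (unconditioned shift): tugileb → tukileb
  rule 2 (vowel merger): tukileb → tukilib
  rule 3: no change — tukilib
  rule 4 (final devoicing): tukilib → tukilip
  rule 5: no change — tukilip
  ⇒ Bamol tukilip
If borrowed from Domiren 'tuyileb' after the early changes, it would undergo only the recent ones:
  rule 4 (final devoicing): tuyileb → tuyilep
  rule 5 (nasal place assimilation): no change (tuyilep)
  ⇒ as a loan: tuyilep
Bamol 'tuyilep' matches the loan outcome 'tuyilep', not the inherited 'tukilip' — it skipped the early Bamol changes, so it was borrowed from Domiren.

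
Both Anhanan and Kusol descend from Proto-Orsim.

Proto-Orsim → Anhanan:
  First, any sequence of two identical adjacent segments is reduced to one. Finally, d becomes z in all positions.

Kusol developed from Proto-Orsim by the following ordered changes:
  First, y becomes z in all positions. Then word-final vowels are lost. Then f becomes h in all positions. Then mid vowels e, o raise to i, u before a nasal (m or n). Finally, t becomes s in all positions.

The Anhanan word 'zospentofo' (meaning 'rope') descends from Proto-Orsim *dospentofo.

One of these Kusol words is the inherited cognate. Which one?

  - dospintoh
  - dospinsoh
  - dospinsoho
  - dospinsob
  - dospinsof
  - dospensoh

Kusol: *dospentofo > dospentof > dospentoh > dospintoh > dospinsoh  (by apocope, unconditioned shift, pre-nasal raising, unconditioned shift)
Among the options, 'dospinsoh' alone shows every Kusol change applied in order.

dospinsoh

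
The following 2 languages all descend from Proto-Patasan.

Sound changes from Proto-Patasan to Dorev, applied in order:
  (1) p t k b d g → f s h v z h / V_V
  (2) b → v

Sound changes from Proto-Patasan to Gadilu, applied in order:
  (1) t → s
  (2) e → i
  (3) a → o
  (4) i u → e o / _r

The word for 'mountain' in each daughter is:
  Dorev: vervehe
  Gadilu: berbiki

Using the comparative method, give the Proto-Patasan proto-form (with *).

Position 1: Dorev has v, Gadilu has b. Gadilu preserves b here (none of its changes turn any other segment into b), so the proto-segment is *b.
Position 5: Dorev has e, Gadilu has i. Dorev preserves e here (none of its changes turn any other segment into e), so the proto-segment is *e.
This points to *berbeke. Verify forward in each daughter:
Dorev: *berbeke > berbehe > vervehe  (by intervocalic lenition, unconditioned shift)
Gadilu: start from *berbeke.
  rule 1: no change — berbeke
  rule 2 (vowel merger): berbeke → birbiki
  rule 3: no change — birbiki
  rule 4 (pre-rhotic lowering): birbiki → berbiki
  ⇒ Gadilu berbiki
Only *berbeke yields all of Dorev vervehe, Gadilu berbiki.

*berbeke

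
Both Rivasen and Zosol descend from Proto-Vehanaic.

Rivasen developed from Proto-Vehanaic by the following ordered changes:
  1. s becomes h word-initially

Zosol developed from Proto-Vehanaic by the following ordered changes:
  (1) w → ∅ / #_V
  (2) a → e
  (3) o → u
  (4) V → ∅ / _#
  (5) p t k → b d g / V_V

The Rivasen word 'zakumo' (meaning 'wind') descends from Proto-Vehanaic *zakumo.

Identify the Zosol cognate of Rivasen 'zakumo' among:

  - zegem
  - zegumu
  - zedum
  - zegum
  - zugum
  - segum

zegum

Zosol: *zakumo
  zakumo (rule 1 does not apply)
  zakumo → zekumo   [vowel merger]
  zekumo → zekumu   [vowel merger]
  zekumu → zekum   [apocope]
  zekum → zegum   [intervocalic voicing]
  giving Zosol zegum.
Only 'zegum' matches the regular Zosol development of *zakumo.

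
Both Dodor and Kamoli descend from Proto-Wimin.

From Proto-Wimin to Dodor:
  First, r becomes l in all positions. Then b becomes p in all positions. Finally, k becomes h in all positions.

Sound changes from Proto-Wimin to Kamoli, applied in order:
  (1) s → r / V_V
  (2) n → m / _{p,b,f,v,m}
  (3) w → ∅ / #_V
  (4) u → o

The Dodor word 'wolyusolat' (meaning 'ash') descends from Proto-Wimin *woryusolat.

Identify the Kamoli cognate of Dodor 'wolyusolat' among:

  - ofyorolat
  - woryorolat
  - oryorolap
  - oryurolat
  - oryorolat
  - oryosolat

oryorolat

Kamoli: *woryusolat > woryurolat > oryurolat > oryorolat  (by rhotacism, glide loss, vowel merger)
Only 'oryorolat' matches the regular Kamoli development of *woryusolat.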